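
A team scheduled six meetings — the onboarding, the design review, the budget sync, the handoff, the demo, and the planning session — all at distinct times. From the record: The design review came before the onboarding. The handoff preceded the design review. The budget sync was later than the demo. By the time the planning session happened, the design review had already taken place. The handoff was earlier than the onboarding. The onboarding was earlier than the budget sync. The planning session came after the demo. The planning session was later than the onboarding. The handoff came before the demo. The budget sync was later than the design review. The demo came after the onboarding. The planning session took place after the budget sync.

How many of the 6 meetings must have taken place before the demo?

3

Directly stated before the demo: the handoff and the onboarding.
The design review reaches the demo via the design review → the onboarding → the demo.
No chain forces the budget sync (or any of the others) ahead of the demo.
That's the design review, the handoff, and the onboarding — 3 in all.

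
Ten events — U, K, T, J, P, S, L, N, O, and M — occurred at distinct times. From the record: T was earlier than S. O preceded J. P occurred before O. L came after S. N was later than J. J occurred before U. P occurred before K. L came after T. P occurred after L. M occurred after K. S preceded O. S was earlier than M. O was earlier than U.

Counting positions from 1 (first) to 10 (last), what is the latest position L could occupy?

L must come before J, K, M, N, O, P, and U — 7 events forced after it.
Everything else can be placed before L in some valid order, so L can sit as late as position 10 − 7 = 3.

3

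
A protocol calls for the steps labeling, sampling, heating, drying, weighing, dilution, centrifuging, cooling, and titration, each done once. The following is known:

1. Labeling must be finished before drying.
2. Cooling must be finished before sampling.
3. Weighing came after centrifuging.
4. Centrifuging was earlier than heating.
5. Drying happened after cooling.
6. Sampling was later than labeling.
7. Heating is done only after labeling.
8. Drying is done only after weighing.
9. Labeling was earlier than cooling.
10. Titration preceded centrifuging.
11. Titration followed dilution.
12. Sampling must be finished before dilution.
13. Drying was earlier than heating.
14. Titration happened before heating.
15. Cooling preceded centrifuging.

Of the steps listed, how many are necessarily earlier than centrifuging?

5

Directly stated before centrifuging: cooling and titration.
Dilution reaches centrifuging via dilution → titration → centrifuging.
Labeling reaches centrifuging via labeling → cooling → centrifuging.
Sampling reaches centrifuging via sampling → dilution → titration → centrifuging.
No chain forces weighing (or any of the others) ahead of centrifuging.
That's cooling, dilution, labeling, sampling, and titration — 5 in all.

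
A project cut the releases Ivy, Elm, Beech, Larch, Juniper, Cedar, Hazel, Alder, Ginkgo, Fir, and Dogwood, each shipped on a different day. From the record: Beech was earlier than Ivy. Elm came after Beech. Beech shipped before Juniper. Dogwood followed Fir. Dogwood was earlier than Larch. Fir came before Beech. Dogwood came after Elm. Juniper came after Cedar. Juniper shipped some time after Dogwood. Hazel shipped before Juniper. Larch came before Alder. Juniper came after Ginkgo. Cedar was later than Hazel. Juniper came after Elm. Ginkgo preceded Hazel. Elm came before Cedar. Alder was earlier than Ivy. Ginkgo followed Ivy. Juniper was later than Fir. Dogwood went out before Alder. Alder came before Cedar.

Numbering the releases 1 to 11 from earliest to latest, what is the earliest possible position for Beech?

2

Fir must come before Beech — 1 forced predecessor.
Nothing else is forced ahead of Beech, so its earliest slot is position 1 + 1 = 2.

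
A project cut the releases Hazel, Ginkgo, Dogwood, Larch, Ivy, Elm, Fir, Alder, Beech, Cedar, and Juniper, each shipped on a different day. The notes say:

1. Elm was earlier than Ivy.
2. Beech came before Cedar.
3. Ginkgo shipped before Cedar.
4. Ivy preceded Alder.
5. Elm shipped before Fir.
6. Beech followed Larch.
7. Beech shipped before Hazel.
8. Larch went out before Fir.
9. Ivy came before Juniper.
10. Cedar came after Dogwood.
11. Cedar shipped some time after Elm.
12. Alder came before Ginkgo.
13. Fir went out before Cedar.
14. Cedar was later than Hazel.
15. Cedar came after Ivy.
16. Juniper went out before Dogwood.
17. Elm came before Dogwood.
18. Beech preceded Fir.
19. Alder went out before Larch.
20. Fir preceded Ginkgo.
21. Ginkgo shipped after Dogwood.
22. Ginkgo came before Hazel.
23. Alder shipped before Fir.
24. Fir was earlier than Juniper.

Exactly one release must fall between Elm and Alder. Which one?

Tracing the constraints gives Elm → Ivy → Alder, so Ivy sits after Elm and before Alder.
No other release is forced both after Elm and before Alder.

Ivy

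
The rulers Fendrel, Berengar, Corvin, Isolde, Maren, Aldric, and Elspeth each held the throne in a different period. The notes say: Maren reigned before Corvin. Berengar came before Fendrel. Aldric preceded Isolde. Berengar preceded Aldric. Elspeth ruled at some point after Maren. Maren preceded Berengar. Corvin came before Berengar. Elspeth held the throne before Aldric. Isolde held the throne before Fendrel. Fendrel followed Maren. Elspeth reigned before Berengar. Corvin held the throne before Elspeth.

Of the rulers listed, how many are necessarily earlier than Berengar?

3

Directly stated before Berengar: Corvin, Elspeth, and Maren.
No chain forces Aldric (or any of the others) ahead of Berengar.
That's Corvin, Elspeth, and Maren — 3 in all.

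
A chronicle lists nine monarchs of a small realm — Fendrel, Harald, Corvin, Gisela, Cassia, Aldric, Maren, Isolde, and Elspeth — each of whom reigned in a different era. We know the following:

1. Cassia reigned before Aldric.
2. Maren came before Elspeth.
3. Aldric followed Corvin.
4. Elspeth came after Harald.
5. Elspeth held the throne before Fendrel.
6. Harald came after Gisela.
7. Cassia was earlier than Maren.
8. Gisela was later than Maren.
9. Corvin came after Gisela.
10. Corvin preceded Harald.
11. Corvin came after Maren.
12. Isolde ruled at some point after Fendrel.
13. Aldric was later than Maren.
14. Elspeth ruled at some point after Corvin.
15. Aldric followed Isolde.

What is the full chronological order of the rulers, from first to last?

The constraints fix every adjacent pair, so only one ordering works:
Cassia → Maren → Gisela → Corvin → Harald → Elspeth → Fendrel → Isolde → Aldric.

Cassia, Maren, Gisela, Corvin, Harald, Elspeth, Fendrel, Isolde, Aldric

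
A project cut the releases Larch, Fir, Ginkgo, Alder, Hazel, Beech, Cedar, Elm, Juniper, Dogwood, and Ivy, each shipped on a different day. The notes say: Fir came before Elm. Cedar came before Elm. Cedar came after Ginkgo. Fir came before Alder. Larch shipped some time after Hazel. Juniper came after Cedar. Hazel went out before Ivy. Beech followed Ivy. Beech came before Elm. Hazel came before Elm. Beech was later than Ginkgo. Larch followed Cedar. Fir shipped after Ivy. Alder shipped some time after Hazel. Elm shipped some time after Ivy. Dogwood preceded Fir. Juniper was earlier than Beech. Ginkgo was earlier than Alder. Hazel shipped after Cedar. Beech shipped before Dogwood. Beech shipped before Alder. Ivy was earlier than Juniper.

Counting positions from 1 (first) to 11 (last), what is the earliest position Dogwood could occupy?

Beech, Cedar, Ginkgo, Hazel, Ivy, and Juniper must all come before Dogwood — 6 forced predecessors.
Nothing else is forced ahead of Dogwood, so its earliest slot is position 6 + 1 = 7.

7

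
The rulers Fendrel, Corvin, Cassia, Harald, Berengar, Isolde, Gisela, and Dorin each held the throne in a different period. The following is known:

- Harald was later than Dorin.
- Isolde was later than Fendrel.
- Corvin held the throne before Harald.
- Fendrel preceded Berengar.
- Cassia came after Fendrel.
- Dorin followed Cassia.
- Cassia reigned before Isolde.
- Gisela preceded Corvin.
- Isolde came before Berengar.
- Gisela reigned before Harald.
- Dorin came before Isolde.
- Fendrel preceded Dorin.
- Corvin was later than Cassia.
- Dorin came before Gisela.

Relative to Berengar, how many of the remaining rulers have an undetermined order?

3

Forced before Berengar: Cassia, Dorin, Fendrel, and Isolde.
That leaves Corvin, Gisela, and Harald with no forced order relative to Berengar — 3.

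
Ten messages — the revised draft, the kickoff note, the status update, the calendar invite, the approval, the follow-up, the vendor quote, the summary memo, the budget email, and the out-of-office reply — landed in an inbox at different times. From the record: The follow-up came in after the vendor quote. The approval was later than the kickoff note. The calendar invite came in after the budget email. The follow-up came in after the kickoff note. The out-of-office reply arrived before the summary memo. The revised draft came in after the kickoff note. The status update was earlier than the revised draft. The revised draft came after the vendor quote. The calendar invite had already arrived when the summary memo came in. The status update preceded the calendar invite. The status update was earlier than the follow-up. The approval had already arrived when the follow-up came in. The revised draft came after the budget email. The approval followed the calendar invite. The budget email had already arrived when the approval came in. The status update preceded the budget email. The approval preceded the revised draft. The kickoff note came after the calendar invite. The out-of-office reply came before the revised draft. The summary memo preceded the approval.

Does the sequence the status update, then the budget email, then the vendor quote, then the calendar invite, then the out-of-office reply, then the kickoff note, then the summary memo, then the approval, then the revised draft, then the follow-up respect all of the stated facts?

yes

Check each stated constraint against the proposed order — e.g. the status update is ahead of the revised draft; the status update is ahead of the follow-up. Every pair is in the required order; nothing is violated.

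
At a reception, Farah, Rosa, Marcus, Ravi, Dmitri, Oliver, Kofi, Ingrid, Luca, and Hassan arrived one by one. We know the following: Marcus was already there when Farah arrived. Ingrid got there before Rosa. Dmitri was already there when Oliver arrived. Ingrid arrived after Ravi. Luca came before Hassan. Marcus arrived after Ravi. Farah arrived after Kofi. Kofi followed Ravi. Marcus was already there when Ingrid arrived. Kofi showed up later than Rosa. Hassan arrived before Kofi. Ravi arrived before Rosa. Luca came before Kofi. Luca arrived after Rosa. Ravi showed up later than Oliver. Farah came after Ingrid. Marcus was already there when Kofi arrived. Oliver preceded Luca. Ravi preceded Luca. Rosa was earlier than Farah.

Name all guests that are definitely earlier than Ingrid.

Dmitri, Marcus, Oliver, Ravi

Directly stated before Ingrid: Marcus and Ravi.
Dmitri reaches Ingrid via Dmitri → Oliver → Ravi → Ingrid.
Oliver reaches Ingrid via Oliver → Ravi → Ingrid.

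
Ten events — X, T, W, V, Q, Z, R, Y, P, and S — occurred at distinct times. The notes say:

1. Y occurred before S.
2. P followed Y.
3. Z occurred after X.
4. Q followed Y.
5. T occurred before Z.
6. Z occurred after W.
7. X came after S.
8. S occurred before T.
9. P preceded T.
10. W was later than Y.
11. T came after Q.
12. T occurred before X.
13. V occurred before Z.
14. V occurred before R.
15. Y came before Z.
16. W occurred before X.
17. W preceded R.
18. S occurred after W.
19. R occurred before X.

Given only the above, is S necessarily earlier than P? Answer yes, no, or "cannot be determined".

No chain of stated constraints runs from S to P, and none runs from P to S either.
So the relative order of S and P is not fixed by the given facts.

cannot be determined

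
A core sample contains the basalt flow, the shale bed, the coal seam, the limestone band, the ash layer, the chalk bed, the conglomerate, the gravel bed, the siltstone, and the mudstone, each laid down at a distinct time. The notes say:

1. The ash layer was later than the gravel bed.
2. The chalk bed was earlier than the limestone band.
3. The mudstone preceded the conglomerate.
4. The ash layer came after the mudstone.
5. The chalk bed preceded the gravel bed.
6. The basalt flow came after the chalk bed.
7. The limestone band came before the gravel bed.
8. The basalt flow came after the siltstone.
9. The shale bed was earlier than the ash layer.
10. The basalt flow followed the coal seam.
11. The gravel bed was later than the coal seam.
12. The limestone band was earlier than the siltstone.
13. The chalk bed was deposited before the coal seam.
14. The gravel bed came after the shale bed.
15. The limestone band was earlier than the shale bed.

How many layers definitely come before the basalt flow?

4

Directly stated before the basalt flow: the chalk bed, the coal seam, and the siltstone.
The limestone band reaches the basalt flow via the limestone band → the siltstone → the basalt flow.
No chain forces the conglomerate (or any of the others) ahead of the basalt flow.
That's the chalk bed, the coal seam, the limestone band, and the siltstone — 4 in all.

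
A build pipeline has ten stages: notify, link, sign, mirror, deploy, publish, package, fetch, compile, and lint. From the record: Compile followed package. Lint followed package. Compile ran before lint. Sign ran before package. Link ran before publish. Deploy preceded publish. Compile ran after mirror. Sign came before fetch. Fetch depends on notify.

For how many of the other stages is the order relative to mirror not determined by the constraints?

Forced after mirror: compile and lint.
That leaves deploy, fetch, link, notify, package, publish, and sign with no forced order relative to mirror — 7.

7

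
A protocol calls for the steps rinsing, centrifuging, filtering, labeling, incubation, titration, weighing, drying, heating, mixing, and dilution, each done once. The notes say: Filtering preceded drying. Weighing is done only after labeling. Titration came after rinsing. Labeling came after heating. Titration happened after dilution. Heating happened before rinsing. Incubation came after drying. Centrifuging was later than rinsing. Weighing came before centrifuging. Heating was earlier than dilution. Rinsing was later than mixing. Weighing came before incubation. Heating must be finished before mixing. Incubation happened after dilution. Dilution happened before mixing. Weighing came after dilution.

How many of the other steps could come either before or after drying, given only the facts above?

8

Forced before drying: filtering; forced after drying: incubation.
That leaves centrifuging, dilution, heating, labeling, mixing, rinsing, titration, and weighing with no forced order relative to drying — 8.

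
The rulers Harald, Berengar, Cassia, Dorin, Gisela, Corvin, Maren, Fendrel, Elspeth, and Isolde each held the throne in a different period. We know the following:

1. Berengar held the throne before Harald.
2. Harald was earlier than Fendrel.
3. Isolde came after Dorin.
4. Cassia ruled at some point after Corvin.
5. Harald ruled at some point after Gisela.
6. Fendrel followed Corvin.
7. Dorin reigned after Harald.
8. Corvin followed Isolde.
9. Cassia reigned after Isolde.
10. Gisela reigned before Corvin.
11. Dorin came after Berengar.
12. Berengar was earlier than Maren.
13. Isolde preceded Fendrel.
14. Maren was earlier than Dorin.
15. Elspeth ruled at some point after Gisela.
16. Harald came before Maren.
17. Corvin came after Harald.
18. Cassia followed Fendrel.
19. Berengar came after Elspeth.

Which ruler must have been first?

Gisela has a chain of constraints placing them before every other ruler, so Gisela must be first.

Gisela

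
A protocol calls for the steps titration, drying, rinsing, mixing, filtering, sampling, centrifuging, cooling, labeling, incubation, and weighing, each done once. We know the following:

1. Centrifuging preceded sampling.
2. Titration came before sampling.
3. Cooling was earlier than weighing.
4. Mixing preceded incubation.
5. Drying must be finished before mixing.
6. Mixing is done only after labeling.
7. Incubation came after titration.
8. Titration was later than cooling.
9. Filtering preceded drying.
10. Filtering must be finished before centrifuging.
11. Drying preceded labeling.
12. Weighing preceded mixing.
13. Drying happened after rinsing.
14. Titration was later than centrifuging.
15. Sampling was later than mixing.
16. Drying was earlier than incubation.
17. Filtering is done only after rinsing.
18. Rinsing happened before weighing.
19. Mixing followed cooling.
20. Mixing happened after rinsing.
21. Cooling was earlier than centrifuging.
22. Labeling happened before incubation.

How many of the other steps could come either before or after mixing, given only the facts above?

2

Forced before mixing: cooling, drying, filtering, labeling, rinsing, and weighing; forced after mixing: incubation and sampling.
That leaves centrifuging and titration with no forced order relative to mixing — 2.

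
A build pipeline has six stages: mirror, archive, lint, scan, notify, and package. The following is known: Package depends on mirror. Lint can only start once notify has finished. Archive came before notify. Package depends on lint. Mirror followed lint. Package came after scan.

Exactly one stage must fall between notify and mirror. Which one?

Tracing the constraints gives notify → lint → mirror, so lint sits after notify and before mirror.
No other stage is forced both after notify and before mirror.

lint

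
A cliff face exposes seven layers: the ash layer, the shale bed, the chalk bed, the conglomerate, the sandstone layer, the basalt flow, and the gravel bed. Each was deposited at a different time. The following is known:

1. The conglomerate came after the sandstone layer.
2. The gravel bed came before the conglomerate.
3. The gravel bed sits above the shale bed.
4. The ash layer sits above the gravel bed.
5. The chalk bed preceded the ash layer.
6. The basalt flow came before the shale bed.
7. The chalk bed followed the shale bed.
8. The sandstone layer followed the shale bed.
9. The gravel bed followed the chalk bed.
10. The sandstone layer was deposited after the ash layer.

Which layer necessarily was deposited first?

The basalt flow has a chain of constraints placing it before every other layer, so the basalt flow must be first.

the basalt flow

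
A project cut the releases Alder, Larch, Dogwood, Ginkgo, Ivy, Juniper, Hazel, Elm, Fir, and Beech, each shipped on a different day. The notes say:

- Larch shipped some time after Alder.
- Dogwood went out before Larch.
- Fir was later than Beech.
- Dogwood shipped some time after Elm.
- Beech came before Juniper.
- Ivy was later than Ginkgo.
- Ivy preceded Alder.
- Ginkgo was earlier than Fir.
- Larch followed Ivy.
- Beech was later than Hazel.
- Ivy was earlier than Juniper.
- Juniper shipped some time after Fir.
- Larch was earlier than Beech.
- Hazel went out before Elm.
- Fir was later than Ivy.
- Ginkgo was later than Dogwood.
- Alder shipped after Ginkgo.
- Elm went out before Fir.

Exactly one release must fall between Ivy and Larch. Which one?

Tracing the constraints gives Ivy → Alder → Larch, so Alder sits after Ivy and before Larch.
No other release is forced both after Ivy and before Larch.

Alder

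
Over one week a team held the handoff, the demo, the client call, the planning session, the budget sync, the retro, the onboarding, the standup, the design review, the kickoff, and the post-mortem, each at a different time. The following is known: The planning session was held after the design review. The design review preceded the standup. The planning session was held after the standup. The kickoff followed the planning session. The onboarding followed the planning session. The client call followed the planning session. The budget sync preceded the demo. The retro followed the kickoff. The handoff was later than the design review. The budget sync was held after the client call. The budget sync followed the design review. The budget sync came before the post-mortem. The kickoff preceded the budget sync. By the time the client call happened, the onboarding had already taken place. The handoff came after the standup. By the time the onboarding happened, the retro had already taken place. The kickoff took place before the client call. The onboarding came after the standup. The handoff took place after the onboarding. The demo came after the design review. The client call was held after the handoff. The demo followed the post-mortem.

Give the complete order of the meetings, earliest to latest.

The constraints fix every adjacent pair, so only one ordering works:
the design review → the standup → the planning session → the kickoff → the retro → the onboarding → the handoff → the client call → the budget sync → the post-mortem → the demo.

the design review, the standup, the planning session, the kickoff, the retro, the onboarding, the handoff, the client call, the budget sync, the post-mortem, the demo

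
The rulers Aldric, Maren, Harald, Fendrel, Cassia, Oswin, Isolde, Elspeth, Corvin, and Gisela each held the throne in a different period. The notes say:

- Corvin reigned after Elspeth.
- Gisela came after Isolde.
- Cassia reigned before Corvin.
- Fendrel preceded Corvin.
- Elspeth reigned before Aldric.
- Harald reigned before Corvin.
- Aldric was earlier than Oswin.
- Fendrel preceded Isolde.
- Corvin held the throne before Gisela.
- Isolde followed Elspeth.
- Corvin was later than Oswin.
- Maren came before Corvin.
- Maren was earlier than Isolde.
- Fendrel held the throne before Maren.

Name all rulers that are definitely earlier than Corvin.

Directly stated before Corvin: Cassia, Elspeth, Fendrel, Harald, Maren, and Oswin.
Aldric reaches Corvin via Aldric → Oswin → Corvin.
No chain forces Gisela (or any of the others) ahead of Corvin.

Aldric, Cassia, Elspeth, Fendrel, Harald, Maren, Oswin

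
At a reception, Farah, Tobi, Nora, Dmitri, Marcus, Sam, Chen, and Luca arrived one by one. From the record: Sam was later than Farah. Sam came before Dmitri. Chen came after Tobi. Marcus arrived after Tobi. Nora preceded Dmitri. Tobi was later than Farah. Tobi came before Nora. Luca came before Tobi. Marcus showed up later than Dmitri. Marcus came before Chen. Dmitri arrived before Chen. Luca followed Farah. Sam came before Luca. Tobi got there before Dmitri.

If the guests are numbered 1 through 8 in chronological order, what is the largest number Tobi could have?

Tobi must come before Chen, Dmitri, Marcus, and Nora — 4 guests forced after them.
Everything else can be placed before Tobi in some valid order, so Tobi can sit as late as position 8 − 4 = 4.

4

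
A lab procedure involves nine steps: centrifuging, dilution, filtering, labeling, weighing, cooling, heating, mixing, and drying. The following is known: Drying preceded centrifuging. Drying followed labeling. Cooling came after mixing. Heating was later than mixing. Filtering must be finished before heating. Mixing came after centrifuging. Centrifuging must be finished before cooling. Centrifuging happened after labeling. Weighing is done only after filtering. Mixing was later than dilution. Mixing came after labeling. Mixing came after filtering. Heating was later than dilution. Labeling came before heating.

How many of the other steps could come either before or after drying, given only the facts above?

3

Forced before drying: labeling; forced after drying: centrifuging, cooling, heating, and mixing.
That leaves dilution, filtering, and weighing with no forced order relative to drying — 3.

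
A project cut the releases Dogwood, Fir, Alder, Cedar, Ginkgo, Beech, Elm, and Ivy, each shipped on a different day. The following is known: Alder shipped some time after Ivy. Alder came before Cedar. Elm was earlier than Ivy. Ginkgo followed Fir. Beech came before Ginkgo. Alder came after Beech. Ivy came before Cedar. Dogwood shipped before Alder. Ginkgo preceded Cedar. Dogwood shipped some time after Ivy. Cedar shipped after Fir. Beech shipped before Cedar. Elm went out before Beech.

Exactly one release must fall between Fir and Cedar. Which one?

Ginkgo

Tracing the constraints gives Fir → Ginkgo → Cedar, so Ginkgo sits after Fir and before Cedar.
No other release is forced both after Fir and before Cedar.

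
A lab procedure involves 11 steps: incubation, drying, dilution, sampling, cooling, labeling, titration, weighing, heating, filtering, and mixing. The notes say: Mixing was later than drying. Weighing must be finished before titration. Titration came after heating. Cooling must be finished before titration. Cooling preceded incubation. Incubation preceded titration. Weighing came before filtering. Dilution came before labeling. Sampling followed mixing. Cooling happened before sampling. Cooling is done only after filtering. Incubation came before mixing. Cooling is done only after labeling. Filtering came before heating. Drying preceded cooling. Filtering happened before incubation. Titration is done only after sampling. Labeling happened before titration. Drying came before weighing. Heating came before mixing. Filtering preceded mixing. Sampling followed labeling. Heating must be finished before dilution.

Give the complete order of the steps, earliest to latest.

The constraints fix every adjacent pair, so only one ordering works:
drying → weighing → filtering → heating → dilution → labeling → cooling → incubation → mixing → sampling → titration.

drying, weighing, filtering, heating, dilution, labeling, cooling, incubation, mixing, sampling, titration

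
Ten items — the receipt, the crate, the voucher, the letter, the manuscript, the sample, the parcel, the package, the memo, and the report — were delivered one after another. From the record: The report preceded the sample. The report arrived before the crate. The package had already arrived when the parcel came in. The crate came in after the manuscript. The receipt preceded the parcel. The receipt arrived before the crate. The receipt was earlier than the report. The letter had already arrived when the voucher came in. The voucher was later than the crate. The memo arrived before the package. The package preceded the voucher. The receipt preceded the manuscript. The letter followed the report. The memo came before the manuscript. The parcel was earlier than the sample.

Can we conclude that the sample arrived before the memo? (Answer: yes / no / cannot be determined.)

Tracing the constraints gives the memo → the package → the parcel → the sample, so the memo must come before the sample.
That means the sample cannot be before the memo.

no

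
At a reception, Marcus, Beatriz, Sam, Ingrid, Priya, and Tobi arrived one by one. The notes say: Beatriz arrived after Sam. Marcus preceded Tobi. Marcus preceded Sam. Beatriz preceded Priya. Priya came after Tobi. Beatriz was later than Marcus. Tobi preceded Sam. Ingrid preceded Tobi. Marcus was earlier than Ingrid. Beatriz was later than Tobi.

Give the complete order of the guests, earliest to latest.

Marcus, Ingrid, Tobi, Sam, Beatriz, Priya

The constraints fix every adjacent pair, so only one ordering works:
Marcus → Ingrid → Tobi → Sam → Beatriz → Priya.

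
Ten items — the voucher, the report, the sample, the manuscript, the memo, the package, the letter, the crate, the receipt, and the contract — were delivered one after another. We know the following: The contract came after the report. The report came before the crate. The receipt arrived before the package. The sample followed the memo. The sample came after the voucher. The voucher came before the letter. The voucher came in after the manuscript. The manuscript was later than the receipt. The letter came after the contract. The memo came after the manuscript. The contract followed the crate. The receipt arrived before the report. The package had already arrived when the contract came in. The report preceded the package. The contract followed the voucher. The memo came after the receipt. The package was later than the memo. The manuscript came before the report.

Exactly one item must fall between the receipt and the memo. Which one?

the manuscript

Tracing the constraints gives the receipt → the manuscript → the memo, so the manuscript sits after the receipt and before the memo.
No other item is forced both after the receipt and before the memo.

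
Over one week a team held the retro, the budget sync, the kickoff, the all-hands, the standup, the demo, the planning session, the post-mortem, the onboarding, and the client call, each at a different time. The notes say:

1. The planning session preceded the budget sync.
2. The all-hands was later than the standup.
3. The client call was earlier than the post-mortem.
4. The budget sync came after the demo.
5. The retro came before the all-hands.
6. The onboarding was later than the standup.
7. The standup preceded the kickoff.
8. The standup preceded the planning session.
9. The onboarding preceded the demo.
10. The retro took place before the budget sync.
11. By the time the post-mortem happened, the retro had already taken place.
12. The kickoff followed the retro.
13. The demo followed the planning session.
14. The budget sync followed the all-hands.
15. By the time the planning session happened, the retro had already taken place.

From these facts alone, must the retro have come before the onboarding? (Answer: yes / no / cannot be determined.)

No chain of stated constraints runs from the retro to the onboarding, and none runs from the onboarding to the retro either.
So the relative order of the retro and the onboarding is not fixed by the given facts.

cannot be determined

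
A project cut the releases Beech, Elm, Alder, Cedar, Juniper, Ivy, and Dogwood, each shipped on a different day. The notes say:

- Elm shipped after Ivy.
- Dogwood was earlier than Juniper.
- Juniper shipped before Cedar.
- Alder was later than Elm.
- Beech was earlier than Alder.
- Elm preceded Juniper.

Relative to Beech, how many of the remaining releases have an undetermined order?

Forced after Beech: Alder.
That leaves Cedar, Dogwood, Elm, Ivy, and Juniper with no forced order relative to Beech — 5.

5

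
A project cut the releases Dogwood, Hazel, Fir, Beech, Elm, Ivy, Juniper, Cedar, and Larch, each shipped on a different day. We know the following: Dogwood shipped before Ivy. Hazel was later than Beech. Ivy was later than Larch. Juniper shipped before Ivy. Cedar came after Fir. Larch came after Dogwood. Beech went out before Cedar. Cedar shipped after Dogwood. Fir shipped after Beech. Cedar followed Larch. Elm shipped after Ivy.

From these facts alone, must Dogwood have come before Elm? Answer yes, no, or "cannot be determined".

Chain the constraints: Dogwood → Ivy → Elm. Each link is directly stated, so Dogwood comes before Elm.

yes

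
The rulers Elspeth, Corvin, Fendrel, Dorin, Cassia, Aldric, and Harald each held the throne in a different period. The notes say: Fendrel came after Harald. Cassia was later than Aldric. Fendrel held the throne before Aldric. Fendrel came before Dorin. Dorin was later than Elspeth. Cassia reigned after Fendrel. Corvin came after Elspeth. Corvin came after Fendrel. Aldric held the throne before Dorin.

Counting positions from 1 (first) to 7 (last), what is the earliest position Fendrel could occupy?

Harald must come before Fendrel — 1 forced predecessor.
Nothing else is forced ahead of Fendrel, so their earliest slot is position 1 + 1 = 2.

2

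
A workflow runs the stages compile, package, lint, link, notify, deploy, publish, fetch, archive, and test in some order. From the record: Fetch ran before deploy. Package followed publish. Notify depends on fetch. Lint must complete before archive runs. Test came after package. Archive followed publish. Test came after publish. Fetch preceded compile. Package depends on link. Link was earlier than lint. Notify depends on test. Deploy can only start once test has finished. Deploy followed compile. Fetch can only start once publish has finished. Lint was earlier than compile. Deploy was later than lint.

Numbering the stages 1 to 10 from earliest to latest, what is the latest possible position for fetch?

Fetch must come before compile, deploy, and notify — 3 stages forced after it.
Everything else can be placed before fetch in some valid order, so fetch can sit as late as position 10 − 3 = 7.

7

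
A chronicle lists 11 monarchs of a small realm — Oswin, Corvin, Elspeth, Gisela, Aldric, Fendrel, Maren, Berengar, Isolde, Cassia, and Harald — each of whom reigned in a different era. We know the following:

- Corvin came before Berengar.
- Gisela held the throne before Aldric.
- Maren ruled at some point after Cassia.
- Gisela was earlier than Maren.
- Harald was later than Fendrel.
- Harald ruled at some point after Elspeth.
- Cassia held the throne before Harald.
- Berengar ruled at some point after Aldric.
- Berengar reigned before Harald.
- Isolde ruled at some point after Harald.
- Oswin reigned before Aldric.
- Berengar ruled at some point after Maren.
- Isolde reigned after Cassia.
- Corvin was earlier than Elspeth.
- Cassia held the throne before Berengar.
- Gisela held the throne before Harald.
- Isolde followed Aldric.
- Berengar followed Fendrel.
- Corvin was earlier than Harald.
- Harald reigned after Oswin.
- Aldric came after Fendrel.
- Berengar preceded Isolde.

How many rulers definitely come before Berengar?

7

Directly stated before Berengar: Aldric, Cassia, Corvin, Fendrel, and Maren.
Gisela reaches Berengar via Gisela → Aldric → Berengar.
Oswin reaches Berengar via Oswin → Aldric → Berengar.
No chain forces Harald (or any of the others) ahead of Berengar.
That's Aldric, Cassia, Corvin, Fendrel, Gisela, Maren, and Oswin — 7 in all.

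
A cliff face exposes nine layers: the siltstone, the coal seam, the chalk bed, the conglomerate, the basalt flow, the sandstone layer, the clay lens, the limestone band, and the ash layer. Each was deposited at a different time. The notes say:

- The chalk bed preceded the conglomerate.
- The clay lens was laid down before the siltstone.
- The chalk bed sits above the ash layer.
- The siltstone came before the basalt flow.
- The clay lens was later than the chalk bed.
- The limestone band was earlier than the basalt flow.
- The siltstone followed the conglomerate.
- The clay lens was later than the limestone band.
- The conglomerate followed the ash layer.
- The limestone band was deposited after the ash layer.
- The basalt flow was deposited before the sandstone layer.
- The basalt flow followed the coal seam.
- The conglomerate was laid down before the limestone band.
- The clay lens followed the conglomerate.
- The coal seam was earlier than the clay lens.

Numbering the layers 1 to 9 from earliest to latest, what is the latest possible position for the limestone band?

The limestone band must come before the basalt flow, the clay lens, the sandstone layer, and the siltstone — 4 layers forced after it.
Everything else can be placed before the limestone band in some valid order, so the limestone band can sit as late as position 9 − 4 = 5.

5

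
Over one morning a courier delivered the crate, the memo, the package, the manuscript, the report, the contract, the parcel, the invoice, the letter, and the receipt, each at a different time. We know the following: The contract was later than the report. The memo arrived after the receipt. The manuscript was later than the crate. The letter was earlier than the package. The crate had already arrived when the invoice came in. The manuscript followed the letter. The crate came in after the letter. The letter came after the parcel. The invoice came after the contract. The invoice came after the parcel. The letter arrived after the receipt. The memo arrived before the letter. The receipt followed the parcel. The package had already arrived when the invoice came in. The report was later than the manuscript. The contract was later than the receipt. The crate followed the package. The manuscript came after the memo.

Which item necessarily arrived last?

the invoice

Every other item has a chain of constraints placing it before the invoice, so the invoice is last.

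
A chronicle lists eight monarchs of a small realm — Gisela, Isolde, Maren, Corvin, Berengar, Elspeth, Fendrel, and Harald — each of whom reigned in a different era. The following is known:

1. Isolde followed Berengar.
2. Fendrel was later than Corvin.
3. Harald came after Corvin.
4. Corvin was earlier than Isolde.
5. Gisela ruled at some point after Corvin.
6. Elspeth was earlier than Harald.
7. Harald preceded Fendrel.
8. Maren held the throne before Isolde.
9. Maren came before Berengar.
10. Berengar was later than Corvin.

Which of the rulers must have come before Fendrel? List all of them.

Directly stated before Fendrel: Corvin and Harald.
Elspeth reaches Fendrel via Elspeth → Harald → Fendrel.

Corvin, Elspeth, Harald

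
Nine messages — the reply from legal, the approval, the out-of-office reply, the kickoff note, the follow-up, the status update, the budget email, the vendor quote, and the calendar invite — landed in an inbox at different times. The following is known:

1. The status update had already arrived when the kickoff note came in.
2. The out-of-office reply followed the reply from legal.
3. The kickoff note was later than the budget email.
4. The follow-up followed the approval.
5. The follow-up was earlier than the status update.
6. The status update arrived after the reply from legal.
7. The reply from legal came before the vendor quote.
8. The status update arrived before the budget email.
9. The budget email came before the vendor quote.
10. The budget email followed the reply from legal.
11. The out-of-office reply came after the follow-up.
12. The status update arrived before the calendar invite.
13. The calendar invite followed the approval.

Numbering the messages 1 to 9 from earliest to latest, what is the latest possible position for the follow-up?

3

The follow-up must come before the budget email, the calendar invite, the kickoff note, the out-of-office reply, the status update, and the vendor quote — 6 messages forced after it.
Everything else can be placed before the follow-up in some valid order, so the follow-up can sit as late as position 9 − 6 = 3.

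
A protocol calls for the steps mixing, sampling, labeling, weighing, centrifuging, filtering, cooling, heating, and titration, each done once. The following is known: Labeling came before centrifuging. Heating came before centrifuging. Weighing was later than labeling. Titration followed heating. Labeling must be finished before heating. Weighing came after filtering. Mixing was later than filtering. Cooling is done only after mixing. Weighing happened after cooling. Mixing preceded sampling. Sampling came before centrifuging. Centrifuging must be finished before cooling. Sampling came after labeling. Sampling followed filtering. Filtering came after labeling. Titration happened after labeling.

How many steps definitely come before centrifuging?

5

Directly stated before centrifuging: heating, labeling, and sampling.
Filtering reaches centrifuging via filtering → sampling → centrifuging.
Mixing reaches centrifuging via mixing → sampling → centrifuging.
No chain forces cooling (or any of the others) ahead of centrifuging.
That's filtering, heating, labeling, mixing, and sampling — 5 in all.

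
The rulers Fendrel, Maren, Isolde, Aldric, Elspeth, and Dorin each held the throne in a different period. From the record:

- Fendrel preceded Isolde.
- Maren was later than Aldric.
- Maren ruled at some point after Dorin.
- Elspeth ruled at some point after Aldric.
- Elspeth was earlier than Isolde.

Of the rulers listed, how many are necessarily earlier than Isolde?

3

Directly stated before Isolde: Elspeth and Fendrel.
Aldric reaches Isolde via Aldric → Elspeth → Isolde.
No chain forces Maren (or any of the others) ahead of Isolde.
That's Aldric, Elspeth, and Fendrel — 3 in all.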